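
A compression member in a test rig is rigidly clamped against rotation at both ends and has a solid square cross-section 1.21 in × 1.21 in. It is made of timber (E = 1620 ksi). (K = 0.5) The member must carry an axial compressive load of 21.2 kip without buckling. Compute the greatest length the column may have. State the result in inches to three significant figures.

I = a⁴/12 = 1.21⁴/12 = 0.1786 in⁴
At the buckling limit P_cr = P = 2.120×10^4 lb
From P_cr = π²EI/(K·L)²:  L = (1/K)·√(π²EI/P_cr) = (1/0.5)·√(π²×1.62×10^6×0.1786/2.120×10^4)
L = 23.2 in

L_max ≈ 23.2 in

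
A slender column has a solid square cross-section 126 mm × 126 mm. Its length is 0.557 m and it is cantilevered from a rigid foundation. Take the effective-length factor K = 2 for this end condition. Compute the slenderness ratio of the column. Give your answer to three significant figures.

λ ≈ 30.6

I = a⁴/12 = 126⁴/12 = 2.100×10^7 mm⁴
A = 1.588×10^4 mm²;  r_min = √(I/A) = √(2.100×10^7/1.588×10^4) = 36.37 mm
L_e = K·L = 2 × 0.557 m = 1.114 m = 1114.0 mm
λ = L_e / r_min = 1114.0 / 36.37 = 30.6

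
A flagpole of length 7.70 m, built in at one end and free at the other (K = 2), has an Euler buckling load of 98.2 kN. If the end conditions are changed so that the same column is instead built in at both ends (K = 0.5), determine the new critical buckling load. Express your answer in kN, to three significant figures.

P_cr ≈ 1570 kN

P_cr ∝ 1/K², so P_cr,new = P_cr,old × (K_old/K_new)² = 98.2 × (2/0.5)²
= 98.2 × 16.00 = 1570 kN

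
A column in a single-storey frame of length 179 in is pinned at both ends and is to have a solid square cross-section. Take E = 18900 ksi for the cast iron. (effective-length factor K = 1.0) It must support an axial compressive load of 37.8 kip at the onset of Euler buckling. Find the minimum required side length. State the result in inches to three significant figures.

a ≈ 2.97 in

L_e = K·L = 1 × 179 = 179.0 in
Required I = P_cr·L_e²/(π²E) = 3.780×10^4 × 179.0² / (π² × 1.89×10^7) = 6.493 in⁴
Solid square: I = a⁴/12  ⇒  a = (12I)^(1/4) = (12×6.493)^(1/4) = 2.97 in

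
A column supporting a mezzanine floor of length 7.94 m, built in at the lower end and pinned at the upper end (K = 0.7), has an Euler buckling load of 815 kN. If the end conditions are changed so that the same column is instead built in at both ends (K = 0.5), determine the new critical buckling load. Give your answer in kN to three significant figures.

P_cr ≈ 1600 kN

P_cr ∝ 1/K², so P_cr,new = P_cr,old × (K_old/K_new)² = 815 × (0.7/0.5)²
= 815 × 1.960 = 1600 kN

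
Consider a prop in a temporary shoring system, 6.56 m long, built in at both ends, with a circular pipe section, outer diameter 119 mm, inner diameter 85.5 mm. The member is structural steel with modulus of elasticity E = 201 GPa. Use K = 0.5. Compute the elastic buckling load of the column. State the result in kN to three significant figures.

P_cr ≈ 1330 kN

d_o = 119 mm, d_i = 85.5 mm
I = π(d_o⁴ − d_i⁴)/64 = π(119⁴ − 85.50⁴)/64 = 7.220×10^6 mm⁴
I = 7.220×10^6 mm⁴ = 7.220×10^-6 m⁴
Effective length L_e = K·L = 0.5 × 6.56 = 3.280 m
P_cr = π²EI / L_e² = π² × 201×10⁹ × 7.220×10^-6 / 3.280² = 1.331×10^6 N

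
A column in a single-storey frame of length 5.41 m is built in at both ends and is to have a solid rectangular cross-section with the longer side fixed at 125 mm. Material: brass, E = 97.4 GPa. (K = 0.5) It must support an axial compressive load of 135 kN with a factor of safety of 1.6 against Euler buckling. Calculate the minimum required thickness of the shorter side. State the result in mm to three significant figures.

Required P_cr = n·P = 1.6 × 135 = 216.0 kN
L_e = K·L = 0.5 × 5.41 = 2.705 m
Required I = P_cr·L_e²/(π²E) = 2.160×10^5 × 2.705² / (π² × 9.74×10^10) = 1.644×10^-6 m⁴
I_req = 1.644×10^6 mm⁴
Rectangle, weak axis: I_min = h·b³/12 with h = 125 mm fixed  ⇒  b = (12I/h)^(1/3) = 54.0 mm

b ≈ 54.0 mm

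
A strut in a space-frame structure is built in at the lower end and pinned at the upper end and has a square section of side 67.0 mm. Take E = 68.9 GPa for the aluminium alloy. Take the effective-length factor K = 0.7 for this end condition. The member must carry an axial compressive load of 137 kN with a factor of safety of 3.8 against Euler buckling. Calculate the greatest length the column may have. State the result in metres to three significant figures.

I = a⁴/12 = 67.0⁴/12 = 1.679×10^6 mm⁴
I = 1.679×10^-6 m⁴
Required critical load P_cr = n·P = 3.8 × 137 = 520.6 kN = 5.206×10^5 N
From P_cr = π²EI/(K·L)²:  L = (1/K)·√(π²EI/P_cr) = (1/0.7)·√(π²×6.89×10^10×1.679×10^-6/5.206×10^5)
L = 2.12 m

L_max ≈ 2.12 m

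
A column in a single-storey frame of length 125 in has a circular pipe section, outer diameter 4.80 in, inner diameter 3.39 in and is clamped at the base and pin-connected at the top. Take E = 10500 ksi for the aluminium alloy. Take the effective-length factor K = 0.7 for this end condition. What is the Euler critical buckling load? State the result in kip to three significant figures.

P_cr ≈ 265 kip

d_o = 4.80 in, d_i = 3.39 in
I = π(d_o⁴ − d_i⁴)/64 = π(4.80⁴ − 3.390⁴)/64 = 19.57 in⁴
Effective length L_e = K·L = 0.7 × 125 = 87.50 in
P_cr = π²EI / L_e² = π² × 10500×10³ × 19.57 / 87.50² = 2.650×10^5 lb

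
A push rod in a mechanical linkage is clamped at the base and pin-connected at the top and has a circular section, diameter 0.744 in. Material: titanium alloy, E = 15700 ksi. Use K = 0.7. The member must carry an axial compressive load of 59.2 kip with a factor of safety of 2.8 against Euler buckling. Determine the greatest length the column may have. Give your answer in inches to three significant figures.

L_max ≈ 5.36 in

I = πd⁴/64 = π×0.744⁴/64 = 1.504×10^-2 in⁴
Required critical load P_cr = n·P = 2.8 × 59.2 = 165.8 kip = 1.658×10^5 lb
From P_cr = π²EI/(K·L)²:  L = (1/K)·√(π²EI/P_cr) = (1/0.7)·√(π²×1.57×10^7×1.504×10^-2/1.658×10^5)
L = 5.36 in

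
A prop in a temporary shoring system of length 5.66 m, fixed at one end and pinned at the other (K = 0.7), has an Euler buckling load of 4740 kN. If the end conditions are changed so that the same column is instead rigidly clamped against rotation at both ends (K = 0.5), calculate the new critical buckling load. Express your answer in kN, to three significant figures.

P_cr ≈ 9290 kN

P_cr ∝ 1/K², so P_cr,new = P_cr,old × (K_old/K_new)² = 4740 × (0.7/0.5)²
= 4740 × 1.960 = 9290 kN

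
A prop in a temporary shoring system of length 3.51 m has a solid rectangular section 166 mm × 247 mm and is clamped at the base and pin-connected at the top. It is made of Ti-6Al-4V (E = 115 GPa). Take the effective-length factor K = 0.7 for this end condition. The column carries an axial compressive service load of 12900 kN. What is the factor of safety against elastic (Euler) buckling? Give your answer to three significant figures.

n ≈ 1.37

Buckling occurs about the weak axis: I_min = h·b³/12 with b = 166 mm (the shorter side).
I_min = 247×166³/12 = 9.415×10^7 mm⁴
I = 9.415×10^7 mm⁴ = 9.415×10^-5 m⁴
Effective length L_e = K·L = 0.7 × 3.51 = 2.457 m
P_cr = π²EI / L_e² = π² × 115×10⁹ × 9.415×10^-5 / 2.457² = 1.770×10^7 N
Factor of safety n = P_cr / P = 17702 / 12900 = 1.37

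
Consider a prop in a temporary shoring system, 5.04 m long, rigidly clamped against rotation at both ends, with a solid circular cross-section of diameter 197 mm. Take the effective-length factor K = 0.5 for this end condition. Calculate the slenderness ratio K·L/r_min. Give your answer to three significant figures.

λ ≈ 51.2

For a solid circle r = d/4 = 197/4 = 49.25 mm
L_e = K·L = 0.5 × 5.04 m = 2.520 m = 2520.0 mm
λ = L_e / r_min = 2520.0 / 49.25 = 51.2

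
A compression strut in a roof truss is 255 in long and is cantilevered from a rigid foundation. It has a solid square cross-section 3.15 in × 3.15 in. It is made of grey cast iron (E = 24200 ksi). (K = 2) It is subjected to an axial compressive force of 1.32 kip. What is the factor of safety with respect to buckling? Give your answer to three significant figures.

n ≈ 5.71

I = a⁴/12 = 3.15⁴/12 = 8.205 in⁴
Effective length L_e = K·L = 2 × 255 = 510.0 in
P_cr = π²EI / L_e² = π² × 24200×10³ × 8.205 / 510.0² = 7.534×10^3 lb
Factor of safety n = P_cr / P = 7.5342 / 1.32 = 5.71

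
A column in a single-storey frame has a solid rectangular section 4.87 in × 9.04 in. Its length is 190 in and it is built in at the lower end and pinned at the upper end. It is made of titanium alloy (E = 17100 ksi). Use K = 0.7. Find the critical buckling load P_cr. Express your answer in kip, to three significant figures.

P_cr ≈ 830 kip

Buckling occurs about the weak axis: I_min = h·b³/12 with b = 4.87 in (the shorter side).
I_min = 9.04×4.87³/12 = 87.01 in⁴
Effective length L_e = K·L = 0.7 × 190 = 133.0 in
P_cr = π²EI / L_e² = π² × 17100×10³ × 87.01 / 133.0² = 8.302×10^5 lb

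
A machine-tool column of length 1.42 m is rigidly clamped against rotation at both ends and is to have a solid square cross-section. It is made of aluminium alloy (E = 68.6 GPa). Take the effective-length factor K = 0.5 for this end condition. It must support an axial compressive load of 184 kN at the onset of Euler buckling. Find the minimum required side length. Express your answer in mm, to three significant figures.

a ≈ 35.8 mm

L_e = K·L = 0.5 × 1.42 = 0.7100 m
Required I = P_cr·L_e²/(π²E) = 1.840×10^5 × 0.7100² / (π² × 6.86×10^10) = 1.370×10^-7 m⁴
I_req = 1.370×10^5 mm⁴
Solid square: I = a⁴/12  ⇒  a = (12I)^(1/4) = (12×1.370×10^5)^(1/4) = 35.8 mm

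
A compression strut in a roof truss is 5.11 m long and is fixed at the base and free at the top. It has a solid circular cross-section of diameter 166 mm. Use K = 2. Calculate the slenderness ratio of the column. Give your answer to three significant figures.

λ ≈ 246

For a solid circle r = d/4 = 166/4 = 41.50 mm
L_e = K·L = 2 × 5.11 m = 10.22 m = 10220 mm
λ = L_e / r_min = 10220 / 41.50 = 246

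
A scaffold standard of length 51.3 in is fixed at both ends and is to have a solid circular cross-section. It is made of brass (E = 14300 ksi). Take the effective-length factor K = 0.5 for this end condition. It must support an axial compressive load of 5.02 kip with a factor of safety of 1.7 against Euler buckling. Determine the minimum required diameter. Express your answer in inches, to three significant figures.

d ≈ 0.949 in

Required P_cr = n·P = 1.7 × 5.02 = 8.534 kip
L_e = K·L = 0.5 × 51.3 = 25.65 in
Required I = P_cr·L_e²/(π²E) = 8.534×10^3 × 25.65² / (π² × 1.43×10^7) = 3.978×10^-2 in⁴
Solid circle: I = πd⁴/64  ⇒  d = (64I/π)^(1/4) = (64×3.978×10^-2/π)^(1/4) = 0.949 in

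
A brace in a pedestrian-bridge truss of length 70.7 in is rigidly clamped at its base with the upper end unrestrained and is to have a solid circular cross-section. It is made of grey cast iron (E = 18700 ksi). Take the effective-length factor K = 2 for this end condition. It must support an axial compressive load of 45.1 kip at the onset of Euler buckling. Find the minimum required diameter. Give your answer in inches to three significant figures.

d ≈ 3.16 in

L_e = K·L = 2 × 70.7 = 141.4 in
Required I = P_cr·L_e²/(π²E) = 4.510×10^4 × 141.4² / (π² × 1.87×10^7) = 4.886 in⁴
Solid circle: I = πd⁴/64  ⇒  d = (64I/π)^(1/4) = (64×4.886/π)^(1/4) = 3.16 in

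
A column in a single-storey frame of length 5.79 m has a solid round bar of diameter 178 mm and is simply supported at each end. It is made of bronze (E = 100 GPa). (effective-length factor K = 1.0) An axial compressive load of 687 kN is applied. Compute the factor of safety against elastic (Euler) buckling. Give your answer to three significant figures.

n ≈ 2.11

I = πd⁴/64 = π×178⁴/64 = 4.928×10^7 mm⁴
I = 4.928×10^7 mm⁴ = 4.928×10^-5 m⁴
Effective length L_e = K·L = 1 × 5.79 = 5.790 m
P_cr = π²EI / L_e² = π² × 100×10⁹ × 4.928×10^-5 / 5.790² = 1.451×10^6 N
Factor of safety n = P_cr / P = 1450.7 / 687 = 2.11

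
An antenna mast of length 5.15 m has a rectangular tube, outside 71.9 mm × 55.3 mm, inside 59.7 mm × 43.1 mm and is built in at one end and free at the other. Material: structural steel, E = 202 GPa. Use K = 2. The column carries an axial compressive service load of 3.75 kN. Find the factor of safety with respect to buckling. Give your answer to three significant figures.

n ≈ 3.08

Weak-axis I_min = (h_o·b_o³ − h_i·b_i³)/12 with b_o = 55.3, b_i = 43.10 mm (shorter outer/inner sides).
I_min = (71.9×55.3³ − 59.70×43.10³)/12 = 6.150×10^5 mm⁴
I = 6.150×10^5 mm⁴ = 6.150×10^-7 m⁴
Effective length L_e = K·L = 2 × 5.15 = 10.30 m
P_cr = π²EI / L_e² = π² × 202×10⁹ × 6.150×10^-7 / 10.30² = 1.156×10^4 N
Factor of safety n = P_cr / P = 11.556 / 3.75 = 3.08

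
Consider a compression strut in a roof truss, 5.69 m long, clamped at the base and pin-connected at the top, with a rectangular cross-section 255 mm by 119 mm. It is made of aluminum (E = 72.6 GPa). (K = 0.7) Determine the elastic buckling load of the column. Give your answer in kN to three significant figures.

Buckling occurs about the weak axis: I_min = h·b³/12 with b = 119 mm (the shorter side).
I_min = 255×119³/12 = 3.581×10^7 mm⁴
I = 3.581×10^7 mm⁴ = 3.581×10^-5 m⁴
Effective length L_e = K·L = 0.7 × 5.69 = 3.983 m
P_cr = π²EI / L_e² = π² × 72.6×10⁹ × 3.581×10^-5 / 3.983² = 1.617×10^6 N

P_cr ≈ 1620 kN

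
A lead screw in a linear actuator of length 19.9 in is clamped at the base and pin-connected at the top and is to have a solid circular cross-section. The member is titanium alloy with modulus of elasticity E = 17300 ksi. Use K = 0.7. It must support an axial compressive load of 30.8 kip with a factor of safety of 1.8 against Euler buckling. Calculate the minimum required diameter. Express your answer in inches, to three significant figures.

Required P_cr = n·P = 1.8 × 30.8 = 55.44 kip
L_e = K·L = 0.7 × 19.9 = 13.93 in
Required I = P_cr·L_e²/(π²E) = 5.544×10^4 × 13.93² / (π² × 1.73×10^7) = 6.301×10^-2 in⁴
Solid circle: I = πd⁴/64  ⇒  d = (64I/π)^(1/4) = (64×6.301×10^-2/π)^(1/4) = 1.06 in

d ≈ 1.06 in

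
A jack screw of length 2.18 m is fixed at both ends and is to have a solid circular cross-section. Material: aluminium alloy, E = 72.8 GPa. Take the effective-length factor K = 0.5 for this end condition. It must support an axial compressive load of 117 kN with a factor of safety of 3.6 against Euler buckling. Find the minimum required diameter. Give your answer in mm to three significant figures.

Required P_cr = n·P = 3.6 × 117 = 421.2 kN
L_e = K·L = 0.5 × 2.18 = 1.090 m
Required I = P_cr·L_e²/(π²E) = 4.212×10^5 × 1.090² / (π² × 7.28×10^10) = 6.965×10^-7 m⁴
I_req = 6.965×10^5 mm⁴
Solid circle: I = πd⁴/64  ⇒  d = (64I/π)^(1/4) = (64×6.965×10^5/π)^(1/4) = 61.4 mm

d ≈ 61.4 mm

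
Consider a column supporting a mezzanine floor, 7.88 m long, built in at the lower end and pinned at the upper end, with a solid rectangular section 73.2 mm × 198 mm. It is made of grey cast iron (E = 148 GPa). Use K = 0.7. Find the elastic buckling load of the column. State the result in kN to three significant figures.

P_cr ≈ 311 kN

Buckling occurs about the weak axis: I_min = h·b³/12 with b = 73.2 mm (the shorter side).
I_min = 198×73.2³/12 = 6.472×10^6 mm⁴
I = 6.472×10^6 mm⁴ = 6.472×10^-6 m⁴
Effective length L_e = K·L = 0.7 × 7.88 = 5.516 m
P_cr = π²EI / L_e² = π² × 148×10⁹ × 6.472×10^-6 / 5.516² = 3.107×10^5 N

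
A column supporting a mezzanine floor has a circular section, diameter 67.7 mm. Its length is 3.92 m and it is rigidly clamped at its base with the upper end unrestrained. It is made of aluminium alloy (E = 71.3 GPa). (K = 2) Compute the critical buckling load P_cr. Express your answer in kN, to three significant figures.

I = πd⁴/64 = π×67.7⁴/64 = 1.031×10^6 mm⁴
I = 1.031×10^6 mm⁴ = 1.031×10^-6 m⁴
Effective length L_e = K·L = 2 × 3.92 = 7.840 m
P_cr = π²EI / L_e² = π² × 71.3×10⁹ × 1.031×10^-6 / 7.840² = 1.181×10^4 N

P_cr ≈ 11.8 kN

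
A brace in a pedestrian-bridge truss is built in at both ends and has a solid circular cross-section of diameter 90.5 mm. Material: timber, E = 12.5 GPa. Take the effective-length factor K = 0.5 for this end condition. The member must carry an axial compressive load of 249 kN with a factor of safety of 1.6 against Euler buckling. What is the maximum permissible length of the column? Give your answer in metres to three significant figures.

L_max ≈ 2.02 m

I = πd⁴/64 = π×90.5⁴/64 = 3.293×10^6 mm⁴
I = 3.293×10^-6 m⁴
Required critical load P_cr = n·P = 1.6 × 249 = 398.4 kN = 3.984×10^5 N
From P_cr = π²EI/(K·L)²:  L = (1/K)·√(π²EI/P_cr) = (1/0.5)·√(π²×1.25×10^10×3.293×10^-6/3.984×10^5)
L = 2.02 m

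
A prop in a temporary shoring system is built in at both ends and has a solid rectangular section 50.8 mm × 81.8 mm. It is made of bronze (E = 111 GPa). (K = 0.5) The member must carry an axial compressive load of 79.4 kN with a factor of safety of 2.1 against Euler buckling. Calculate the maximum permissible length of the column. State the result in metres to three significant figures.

L_max ≈ 4.85 m

Buckling occurs about the weak axis: I_min = h·b³/12 with b = 50.8 mm (the shorter side).
I_min = 81.8×50.8³/12 = 8.936×10^5 mm⁴
I = 8.936×10^-7 m⁴
Required critical load P_cr = n·P = 2.1 × 79.4 = 166.7 kN = 1.667×10^5 N
From P_cr = π²EI/(K·L)²:  L = (1/K)·√(π²EI/P_cr) = (1/0.5)·√(π²×1.11×10^11×8.936×10^-7/1.667×10^5)
L = 4.85 m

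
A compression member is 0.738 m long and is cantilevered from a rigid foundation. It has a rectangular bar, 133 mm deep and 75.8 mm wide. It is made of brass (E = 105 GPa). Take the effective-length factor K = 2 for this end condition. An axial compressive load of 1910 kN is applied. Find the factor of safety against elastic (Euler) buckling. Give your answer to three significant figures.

n ≈ 1.20

Buckling occurs about the weak axis: I_min = h·b³/12 with b = 75.8 mm (the shorter side).
I_min = 133×75.8³/12 = 4.827×10^6 mm⁴
I = 4.827×10^6 mm⁴ = 4.827×10^-6 m⁴
Effective length L_e = K·L = 2 × 0.738 = 1.476 m
P_cr = π²EI / L_e² = π² × 105×10⁹ × 4.827×10^-6 / 1.476² = 2.296×10^6 N
Factor of safety n = P_cr / P = 2296.1 / 1910 = 1.20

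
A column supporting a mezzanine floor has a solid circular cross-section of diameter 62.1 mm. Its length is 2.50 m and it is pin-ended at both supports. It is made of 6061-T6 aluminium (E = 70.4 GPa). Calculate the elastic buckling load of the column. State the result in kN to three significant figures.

I = πd⁴/64 = π×62.1⁴/64 = 7.300×10^5 mm⁴
I = 7.300×10^5 mm⁴ = 7.300×10^-7 m⁴
Effective length L_e = K·L = 1 × 2.50 = 2.500 m
P_cr = π²EI / L_e² = π² × 70.4×10⁹ × 7.300×10^-7 / 2.500² = 8.116×10^4 N

P_cr ≈ 81.2 kN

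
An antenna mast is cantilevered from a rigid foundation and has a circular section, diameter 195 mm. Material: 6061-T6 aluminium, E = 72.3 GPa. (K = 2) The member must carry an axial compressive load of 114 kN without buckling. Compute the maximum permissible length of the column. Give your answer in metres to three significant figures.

L_max ≈ 10.5 m

I = πd⁴/64 = π×195⁴/64 = 7.098×10^7 mm⁴
I = 7.098×10^-5 m⁴
At the buckling limit P_cr = P = 1.140×10^5 N
From P_cr = π²EI/(K·L)²:  L = (1/K)·√(π²EI/P_cr) = (1/2)·√(π²×7.23×10^10×7.098×10^-5/1.140×10^5)
L = 10.5 m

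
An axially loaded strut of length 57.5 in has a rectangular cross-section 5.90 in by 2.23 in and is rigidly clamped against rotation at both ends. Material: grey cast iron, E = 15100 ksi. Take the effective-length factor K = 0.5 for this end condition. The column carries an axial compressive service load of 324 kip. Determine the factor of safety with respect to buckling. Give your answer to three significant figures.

Buckling occurs about the weak axis: I_min = h·b³/12 with b = 2.23 in (the shorter side).
I_min = 5.90×2.23³/12 = 5.452 in⁴
Effective length L_e = K·L = 0.5 × 57.5 = 28.75 in
P_cr = π²EI / L_e² = π² × 15100×10³ × 5.452 / 28.75² = 9.831×10^5 lb
Factor of safety n = P_cr / P = 983.07 / 324 = 3.03

n ≈ 3.03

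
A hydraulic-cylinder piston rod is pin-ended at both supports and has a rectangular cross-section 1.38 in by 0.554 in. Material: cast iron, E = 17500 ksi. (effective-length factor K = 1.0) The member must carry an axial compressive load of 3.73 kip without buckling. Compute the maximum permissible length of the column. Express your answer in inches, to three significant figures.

Buckling occurs about the weak axis: I_min = h·b³/12 with b = 0.554 in (the shorter side).
I_min = 1.38×0.554³/12 = 1.955×10^-2 in⁴
At the buckling limit P_cr = P = 3.730×10^3 lb
From P_cr = π²EI/(K·L)²:  L = (1/K)·√(π²EI/P_cr) = (1/1)·√(π²×1.75×10^7×1.955×10^-2/3.730×10^3)
L = 30.1 in

L_max ≈ 30.1 in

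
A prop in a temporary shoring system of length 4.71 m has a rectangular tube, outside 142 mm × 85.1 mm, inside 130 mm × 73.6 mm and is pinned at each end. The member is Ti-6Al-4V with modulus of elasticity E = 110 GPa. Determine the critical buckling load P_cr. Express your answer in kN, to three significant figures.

P_cr ≈ 146 kN

Weak-axis I_min = (h_o·b_o³ − h_i·b_i³)/12 with b_o = 85.1, b_i = 73.60 mm (shorter outer/inner sides).
I_min = (142×85.1³ − 130.0×73.60³)/12 = 2.974×10^6 mm⁴
I = 2.974×10^6 mm⁴ = 2.974×10^-6 m⁴
Effective length L_e = K·L = 1 × 4.71 = 4.710 m
P_cr = π²EI / L_e² = π² × 110×10⁹ × 2.974×10^-6 / 4.710² = 1.455×10^5 N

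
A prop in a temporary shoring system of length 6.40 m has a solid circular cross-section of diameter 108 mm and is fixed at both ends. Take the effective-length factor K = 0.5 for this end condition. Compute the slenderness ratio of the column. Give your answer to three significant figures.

For a solid circle r = d/4 = 108/4 = 27.00 mm
L_e = K·L = 0.5 × 6.40 m = 3.200 m = 3200.0 mm
λ = L_e / r_min = 3200.0 / 27.00 = 119

λ ≈ 119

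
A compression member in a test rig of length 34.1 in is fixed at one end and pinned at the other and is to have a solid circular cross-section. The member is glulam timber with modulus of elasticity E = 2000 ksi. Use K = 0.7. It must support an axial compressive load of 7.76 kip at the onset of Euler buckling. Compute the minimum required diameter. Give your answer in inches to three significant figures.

d ≈ 1.46 in

L_e = K·L = 0.7 × 34.1 = 23.87 in
Required I = P_cr·L_e²/(π²E) = 7.760×10^3 × 23.87² / (π² × 2.00×10^6) = 0.2240 in⁴
Solid circle: I = πd⁴/64  ⇒  d = (64I/π)^(1/4) = (64×0.2240/π)^(1/4) = 1.46 in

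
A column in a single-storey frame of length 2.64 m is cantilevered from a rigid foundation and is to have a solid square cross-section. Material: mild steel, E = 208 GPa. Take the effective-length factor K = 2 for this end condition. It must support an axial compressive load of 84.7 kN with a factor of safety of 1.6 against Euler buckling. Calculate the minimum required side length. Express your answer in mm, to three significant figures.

a ≈ 68.6 mm

Required P_cr = n·P = 1.6 × 84.7 = 135.5 kN
L_e = K·L = 2 × 2.64 = 5.280 m
Required I = P_cr·L_e²/(π²E) = 1.355×10^5 × 5.280² / (π² × 2.08×10^11) = 1.840×10^-6 m⁴
I_req = 1.840×10^6 mm⁴
Solid square: I = a⁴/12  ⇒  a = (12I)^(1/4) = (12×1.840×10^6)^(1/4) = 68.6 mm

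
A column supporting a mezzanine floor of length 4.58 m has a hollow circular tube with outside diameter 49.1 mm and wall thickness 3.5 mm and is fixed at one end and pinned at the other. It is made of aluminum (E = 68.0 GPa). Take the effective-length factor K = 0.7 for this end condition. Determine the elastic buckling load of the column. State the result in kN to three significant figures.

Inner diameter d_i = 49.1 − 2×3.5 = 42.10 mm
I = π(d_o⁴ − d_i⁴)/64 = π(49.1⁴ − 42.10⁴)/64 = 1.311×10^5 mm⁴
I = 1.311×10^5 mm⁴ = 1.311×10^-7 m⁴
Effective length L_e = K·L = 0.7 × 4.58 = 3.206 m
P_cr = π²EI / L_e² = π² × 68.0×10⁹ × 1.311×10^-7 / 3.206² = 8.560×10^3 N

P_cr ≈ 8.56 kN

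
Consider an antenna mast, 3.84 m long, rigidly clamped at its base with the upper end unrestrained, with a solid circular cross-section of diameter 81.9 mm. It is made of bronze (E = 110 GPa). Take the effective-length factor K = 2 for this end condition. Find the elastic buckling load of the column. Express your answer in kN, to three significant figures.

P_cr ≈ 40.7 kN

I = πd⁴/64 = π×81.9⁴/64 = 2.209×10^6 mm⁴
I = 2.209×10^6 mm⁴ = 2.209×10^-6 m⁴
Effective length L_e = K·L = 2 × 3.84 = 7.680 m
P_cr = π²EI / L_e² = π² × 110×10⁹ × 2.209×10^-6 / 7.680² = 4.065×10^4 N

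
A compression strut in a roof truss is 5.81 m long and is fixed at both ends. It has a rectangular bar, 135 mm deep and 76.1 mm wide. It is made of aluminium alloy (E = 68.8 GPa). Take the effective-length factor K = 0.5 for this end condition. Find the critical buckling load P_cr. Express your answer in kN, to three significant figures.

Buckling occurs about the weak axis: I_min = h·b³/12 with b = 76.1 mm (the shorter side).
I_min = 135×76.1³/12 = 4.958×10^6 mm⁴
I = 4.958×10^6 mm⁴ = 4.958×10^-6 m⁴
Effective length L_e = K·L = 0.5 × 5.81 = 2.905 m
P_cr = π²EI / L_e² = π² × 68.8×10⁹ × 4.958×10^-6 / 2.905² = 3.989×10^5 N

P_cr ≈ 399 kN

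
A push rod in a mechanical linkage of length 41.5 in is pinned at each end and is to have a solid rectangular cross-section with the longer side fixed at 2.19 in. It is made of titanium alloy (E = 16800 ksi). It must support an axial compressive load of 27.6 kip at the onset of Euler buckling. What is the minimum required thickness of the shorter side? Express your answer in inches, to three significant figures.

L_e = K·L = 1 × 41.5 = 41.50 in
Required I = P_cr·L_e²/(π²E) = 2.760×10^4 × 41.50² / (π² × 1.68×10^7) = 0.2867 in⁴
Rectangle, weak axis: I_min = h·b³/12 with h = 2.19 in fixed  ⇒  b = (12I/h)^(1/3) = 1.16 in

b ≈ 1.16 in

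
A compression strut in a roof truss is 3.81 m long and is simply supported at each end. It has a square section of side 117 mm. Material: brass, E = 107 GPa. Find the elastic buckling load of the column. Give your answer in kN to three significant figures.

I = a⁴/12 = 117⁴/12 = 1.562×10^7 mm⁴
I = 1.562×10^7 mm⁴ = 1.562×10^-5 m⁴
Effective length L_e = K·L = 1 × 3.81 = 3.810 m
P_cr = π²EI / L_e² = π² × 107×10⁹ × 1.562×10^-5 / 3.810² = 1.136×10^6 N

P_cr ≈ 1140 kN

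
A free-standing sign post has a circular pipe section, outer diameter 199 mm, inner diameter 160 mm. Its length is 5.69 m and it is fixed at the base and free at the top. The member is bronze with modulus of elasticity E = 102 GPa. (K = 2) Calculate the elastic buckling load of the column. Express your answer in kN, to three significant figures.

P_cr ≈ 348 kN

d_o = 199 mm, d_i = 160 mm
I = π(d_o⁴ − d_i⁴)/64 = π(199⁴ − 160.0⁴)/64 = 4.481×10^7 mm⁴
I = 4.481×10^7 mm⁴ = 4.481×10^-5 m⁴
Effective length L_e = K·L = 2 × 5.69 = 11.38 m
P_cr = π²EI / L_e² = π² × 102×10⁹ × 4.481×10^-5 / 11.38² = 3.483×10^5 N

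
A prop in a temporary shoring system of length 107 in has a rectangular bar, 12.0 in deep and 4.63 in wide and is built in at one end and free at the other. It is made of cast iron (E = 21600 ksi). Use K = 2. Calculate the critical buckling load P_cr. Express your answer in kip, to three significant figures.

Buckling occurs about the weak axis: I_min = h·b³/12 with b = 4.63 in (the shorter side).
I_min = 12.0×4.63³/12 = 99.25 in⁴
Effective length L_e = K·L = 2 × 107 = 214.0 in
P_cr = π²EI / L_e² = π² × 21600×10³ × 99.25 / 214.0² = 4.620×10^5 lb

P_cr ≈ 462 kip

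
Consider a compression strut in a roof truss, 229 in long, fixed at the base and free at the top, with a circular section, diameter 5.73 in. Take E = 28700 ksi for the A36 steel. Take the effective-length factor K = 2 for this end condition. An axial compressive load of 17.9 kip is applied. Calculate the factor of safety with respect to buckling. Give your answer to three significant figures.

n ≈ 3.99

I = πd⁴/64 = π×5.73⁴/64 = 52.92 in⁴
Effective length L_e = K·L = 2 × 229 = 458.0 in
P_cr = π²EI / L_e² = π² × 28700×10³ × 52.92 / 458.0² = 7.146×10^4 lb
Factor of safety n = P_cr / P = 71.456 / 17.9 = 3.99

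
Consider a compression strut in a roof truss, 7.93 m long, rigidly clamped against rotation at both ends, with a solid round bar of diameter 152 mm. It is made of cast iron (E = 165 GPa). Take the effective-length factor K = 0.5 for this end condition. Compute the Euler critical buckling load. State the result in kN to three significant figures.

I = πd⁴/64 = π×152⁴/64 = 2.620×10^7 mm⁴
I = 2.620×10^7 mm⁴ = 2.620×10^-5 m⁴
Effective length L_e = K·L = 0.5 × 7.93 = 3.965 m
P_cr = π²EI / L_e² = π² × 165×10⁹ × 2.620×10^-5 / 3.965² = 2.714×10^6 N

P_cr ≈ 2710 kN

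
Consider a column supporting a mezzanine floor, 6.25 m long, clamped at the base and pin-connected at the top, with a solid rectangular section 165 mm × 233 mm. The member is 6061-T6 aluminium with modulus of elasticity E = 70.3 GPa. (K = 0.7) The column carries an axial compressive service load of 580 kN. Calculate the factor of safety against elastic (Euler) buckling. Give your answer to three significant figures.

n ≈ 5.45

Buckling occurs about the weak axis: I_min = h·b³/12 with b = 165 mm (the shorter side).
I_min = 233×165³/12 = 8.722×10^7 mm⁴
I = 8.722×10^7 mm⁴ = 8.722×10^-5 m⁴
Effective length L_e = K·L = 0.7 × 6.25 = 4.375 m
P_cr = π²EI / L_e² = π² × 70.3×10⁹ × 8.722×10^-5 / 4.375² = 3.162×10^6 N
Factor of safety n = P_cr / P = 3161.7 / 580 = 5.45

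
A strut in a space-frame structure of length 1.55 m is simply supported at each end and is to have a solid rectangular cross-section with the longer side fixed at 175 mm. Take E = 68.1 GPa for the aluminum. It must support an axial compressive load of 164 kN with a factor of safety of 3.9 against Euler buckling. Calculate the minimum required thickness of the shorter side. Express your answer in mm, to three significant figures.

Required P_cr = n·P = 3.9 × 164 = 639.6 kN
L_e = K·L = 1 × 1.55 = 1.550 m
Required I = P_cr·L_e²/(π²E) = 6.396×10^5 × 1.550² / (π² × 6.81×10^10) = 2.286×10^-6 m⁴
I_req = 2.286×10^6 mm⁴
Rectangle, weak axis: I_min = h·b³/12 with h = 175 mm fixed  ⇒  b = (12I/h)^(1/3) = 53.9 mm

b ≈ 53.9 mm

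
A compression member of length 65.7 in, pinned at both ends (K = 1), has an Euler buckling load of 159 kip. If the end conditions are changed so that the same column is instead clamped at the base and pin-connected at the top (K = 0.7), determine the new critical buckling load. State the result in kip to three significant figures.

P_cr ∝ 1/K², so P_cr,new = P_cr,old × (K_old/K_new)² = 159 × (1/0.7)²
= 159 × 2.041 = 324 kip

P_cr ≈ 324 kip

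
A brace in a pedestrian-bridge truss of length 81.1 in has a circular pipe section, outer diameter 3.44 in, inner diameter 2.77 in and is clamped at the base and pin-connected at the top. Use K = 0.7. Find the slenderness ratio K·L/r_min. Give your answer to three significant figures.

d_o = 3.44 in, d_i = 2.77 in
I = π(d_o⁴ − d_i⁴)/64 = π(3.44⁴ − 2.770⁴)/64 = 3.984 in⁴
A = 3.268 in²;  r_min = √(I/A) = √(3.984/3.268) = 1.104 in
L_e = K·L = 0.7 × 81.1 = 56.77 in
λ = L_e / r_min = 56.770 / 1.104 = 51.4

λ ≈ 51.4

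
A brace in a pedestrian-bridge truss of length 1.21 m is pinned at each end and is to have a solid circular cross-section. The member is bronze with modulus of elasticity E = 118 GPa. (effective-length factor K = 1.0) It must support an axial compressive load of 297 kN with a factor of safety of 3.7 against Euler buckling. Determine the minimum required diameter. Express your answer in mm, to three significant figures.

d ≈ 72.8 mm

Required P_cr = n·P = 3.7 × 297 = 1099 kN
L_e = K·L = 1 × 1.21 = 1.210 m
Required I = P_cr·L_e²/(π²E) = 1.099×10^6 × 1.210² / (π² × 1.18×10^11) = 1.381×10^-6 m⁴
I_req = 1.381×10^6 mm⁴
Solid circle: I = πd⁴/64  ⇒  d = (64I/π)^(1/4) = (64×1.381×10^6/π)^(1/4) = 72.8 mm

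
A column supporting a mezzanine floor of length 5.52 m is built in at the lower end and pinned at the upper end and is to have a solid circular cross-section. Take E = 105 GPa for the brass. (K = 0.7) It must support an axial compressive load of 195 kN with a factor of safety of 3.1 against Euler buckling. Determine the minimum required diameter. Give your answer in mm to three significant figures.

Required P_cr = n·P = 3.1 × 195 = 604.5 kN
L_e = K·L = 0.7 × 5.52 = 3.864 m
Required I = P_cr·L_e²/(π²E) = 6.045×10^5 × 3.864² / (π² × 1.05×10^11) = 8.709×10^-6 m⁴
I_req = 8.709×10^6 mm⁴
Solid circle: I = πd⁴/64  ⇒  d = (64I/π)^(1/4) = (64×8.709×10^6/π)^(1/4) = 115 mm

d ≈ 115 mm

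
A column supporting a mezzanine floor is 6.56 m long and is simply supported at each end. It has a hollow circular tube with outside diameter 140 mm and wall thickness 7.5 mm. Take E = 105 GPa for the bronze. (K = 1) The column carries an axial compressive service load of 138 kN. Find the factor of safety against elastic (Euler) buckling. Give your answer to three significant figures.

n ≈ 1.20

Inner diameter d_i = 140 − 2×7.5 = 125.0 mm
I = π(d_o⁴ − d_i⁴)/64 = π(140⁴ − 125.0⁴)/64 = 6.873×10^6 mm⁴
I = 6.873×10^6 mm⁴ = 6.873×10^-6 m⁴
Effective length L_e = K·L = 1 × 6.56 = 6.560 m
P_cr = π²EI / L_e² = π² × 105×10⁹ × 6.873×10^-6 / 6.560² = 1.655×10^5 N
Factor of safety n = P_cr / P = 165.52 / 138 = 1.20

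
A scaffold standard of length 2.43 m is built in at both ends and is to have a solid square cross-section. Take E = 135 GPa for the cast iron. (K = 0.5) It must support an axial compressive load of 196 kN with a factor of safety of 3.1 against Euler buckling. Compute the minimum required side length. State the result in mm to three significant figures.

Required P_cr = n·P = 3.1 × 196 = 607.6 kN
L_e = K·L = 0.5 × 2.43 = 1.215 m
Required I = P_cr·L_e²/(π²E) = 6.076×10^5 × 1.215² / (π² × 1.35×10^11) = 6.732×10^-7 m⁴
I_req = 6.732×10^5 mm⁴
Solid square: I = a⁴/12  ⇒  a = (12I)^(1/4) = (12×6.732×10^5)^(1/4) = 53.3 mm

a ≈ 53.3 mm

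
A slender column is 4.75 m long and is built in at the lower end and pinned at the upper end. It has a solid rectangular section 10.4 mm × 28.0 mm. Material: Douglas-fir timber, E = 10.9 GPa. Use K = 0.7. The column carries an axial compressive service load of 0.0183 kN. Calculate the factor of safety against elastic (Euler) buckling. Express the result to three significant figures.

n ≈ 1.40

Buckling occurs about the weak axis: I_min = h·b³/12 with b = 10.4 mm (the shorter side).
I_min = 28.0×10.4³/12 = 2.625×10^3 mm⁴
I = 2.625×10^3 mm⁴ = 2.625×10^-9 m⁴
Effective length L_e = K·L = 0.7 × 4.75 = 3.325 m
P_cr = π²EI / L_e² = π² × 10.9×10⁹ × 2.625×10^-9 / 3.325² = 25.54 N
Factor of safety n = P_cr / P = 0.025540 / 0.0183 = 1.40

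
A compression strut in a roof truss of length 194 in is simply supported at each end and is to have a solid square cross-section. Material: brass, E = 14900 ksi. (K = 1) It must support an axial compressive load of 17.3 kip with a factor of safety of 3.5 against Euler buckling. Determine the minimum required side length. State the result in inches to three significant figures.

Required P_cr = n·P = 3.5 × 17.3 = 60.55 kip
L_e = K·L = 1 × 194 = 194.0 in
Required I = P_cr·L_e²/(π²E) = 6.055×10^4 × 194.0² / (π² × 1.49×10^7) = 15.50 in⁴
Solid square: I = a⁴/12  ⇒  a = (12I)^(1/4) = (12×15.50)^(1/4) = 3.69 in

a ≈ 3.69 in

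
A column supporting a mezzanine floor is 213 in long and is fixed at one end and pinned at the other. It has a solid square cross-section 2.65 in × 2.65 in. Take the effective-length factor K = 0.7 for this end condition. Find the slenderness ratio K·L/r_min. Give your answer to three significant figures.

For a square r = a/√12 = 2.65/√12 = 0.7650 in
L_e = K·L = 0.7 × 213 = 149.1 in
λ = L_e / r_min = 149.10 / 0.7650 = 195

λ ≈ 195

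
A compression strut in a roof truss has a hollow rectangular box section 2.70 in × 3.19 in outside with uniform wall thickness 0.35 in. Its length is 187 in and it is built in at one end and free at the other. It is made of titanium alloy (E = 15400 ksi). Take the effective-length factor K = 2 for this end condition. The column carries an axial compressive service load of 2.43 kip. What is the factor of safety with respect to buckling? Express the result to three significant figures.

Inner dimensions: h_i = 3.19 − 2×0.35 = 2.490 in, b_i = 2.70 − 2×0.35 = 2.000 in
Weak-axis I_min = (h_o·b_o³ − h_i·b_i³)/12 with b_o = 2.70, b_i = 2.000 in (shorter outer/inner sides).
I_min = (3.19×2.70³ − 2.490×2.000³)/12 = 3.572 in⁴
Effective length L_e = K·L = 2 × 187 = 374.0 in
P_cr = π²EI / L_e² = π² × 15400×10³ × 3.572 / 374.0² = 3.882×10^3 lb
Factor of safety n = P_cr / P = 3.8818 / 2.43 = 1.60

n ≈ 1.60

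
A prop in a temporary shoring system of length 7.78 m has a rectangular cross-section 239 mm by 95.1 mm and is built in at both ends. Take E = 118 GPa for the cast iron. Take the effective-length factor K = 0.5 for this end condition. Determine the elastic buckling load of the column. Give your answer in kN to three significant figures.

Buckling occurs about the weak axis: I_min = h·b³/12 with b = 95.1 mm (the shorter side).
I_min = 239×95.1³/12 = 1.713×10^7 mm⁴
I = 1.713×10^7 mm⁴ = 1.713×10^-5 m⁴
Effective length L_e = K·L = 0.5 × 7.78 = 3.890 m
P_cr = π²EI / L_e² = π² × 118×10⁹ × 1.713×10^-5 / 3.890² = 1.318×10^6 N

P_cr ≈ 1320 kN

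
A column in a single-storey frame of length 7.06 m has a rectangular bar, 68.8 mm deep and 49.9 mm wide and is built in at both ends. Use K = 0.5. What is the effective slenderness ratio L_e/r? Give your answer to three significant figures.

λ ≈ 245

Buckling occurs about the weak axis: I_min = h·b³/12 with b = 49.9 mm (the shorter side).
I_min = 68.8×49.9³/12 = 7.124×10^5 mm⁴
A = 3.433×10^3 mm²;  r_min = √(I/A) = √(7.124×10^5/3.433×10^3) = 14.40 mm
L_e = K·L = 0.5 × 7.06 m = 3.530 m = 3530.0 mm
λ = L_e / r_min = 3530.0 / 14.40 = 245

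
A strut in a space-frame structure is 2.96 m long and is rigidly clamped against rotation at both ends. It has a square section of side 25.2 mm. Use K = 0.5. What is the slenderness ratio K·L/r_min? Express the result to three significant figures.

λ ≈ 203

I = a⁴/12 = 25.2⁴/12 = 3.361×10^4 mm⁴
A = 635.0 mm²;  r_min = √(I/A) = √(3.361×10^4/635.0) = 7.275 mm
L_e = K·L = 0.5 × 2.96 m = 1.480 m = 1480.0 mm
λ = L_e / r_min = 1480.0 / 7.275 = 203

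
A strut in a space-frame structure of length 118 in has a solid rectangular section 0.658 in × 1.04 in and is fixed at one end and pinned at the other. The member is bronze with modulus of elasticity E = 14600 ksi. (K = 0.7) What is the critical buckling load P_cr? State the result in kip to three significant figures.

Buckling occurs about the weak axis: I_min = h·b³/12 with b = 0.658 in (the shorter side).
I_min = 1.04×0.658³/12 = 2.469×10^-2 in⁴
Effective length L_e = K·L = 0.7 × 118 = 82.60 in
P_cr = π²EI / L_e² = π² × 14600×10³ × 2.469×10^-2 / 82.60² = 521.5 lb

P_cr ≈ 0.521 kip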